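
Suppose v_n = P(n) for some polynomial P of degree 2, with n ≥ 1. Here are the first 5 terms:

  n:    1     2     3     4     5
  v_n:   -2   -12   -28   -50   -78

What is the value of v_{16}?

-782

1st diffs: -10, -16, -22, -28.
2nd diffs: -6, -6, -6 (constant).
Newton forward-difference form: v_n = -2 + (-10)·C(n-1,1) + (-6)·C(n-1,2).
At n = 16: n-1 = 15, so v_{16} = -2 - 150 - 630 = -782.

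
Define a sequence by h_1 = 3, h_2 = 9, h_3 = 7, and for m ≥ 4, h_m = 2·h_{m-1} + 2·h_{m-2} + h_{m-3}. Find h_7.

Applying the relation repeatedly:
h_4 = 35; h_5 = 93; h_6 = 263; h_7 = 747.

747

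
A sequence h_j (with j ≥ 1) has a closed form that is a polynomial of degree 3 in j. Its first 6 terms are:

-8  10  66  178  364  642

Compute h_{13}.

6676

1st diffs: 18, 56, 112, 186, 278.
2nd diffs: 38, 56, 74, 92.
3rd diffs: 18, 18, 18 (constant).
So h_j = 3j^3 + j^2 - 6j - 6.
Evaluating at j = 13 gives h_{13} = 6676.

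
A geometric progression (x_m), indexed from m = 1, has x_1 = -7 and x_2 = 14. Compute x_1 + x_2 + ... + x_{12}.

9555

Common ratio r = -2.
x_m = (-7)·(-2)^(m-1).
S = (-7)·((-2)^12 - 1)/(-2 - 1) = (-7)·(4096 - 1)/(-3) = 9555.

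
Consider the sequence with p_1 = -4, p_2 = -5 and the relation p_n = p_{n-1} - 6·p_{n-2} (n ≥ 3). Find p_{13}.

Step forward from the initial values:
p_3 = 19; p_4 = 49; p_5 = -65; …; p_{10} = -11111; p_{11} = -23105; p_{12} = 43561; p_{13} = 182191.

182191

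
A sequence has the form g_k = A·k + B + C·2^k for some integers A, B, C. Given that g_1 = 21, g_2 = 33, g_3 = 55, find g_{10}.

The three given values yield: A + B + 2C = 21; 2A + B + 4C = 33; 3A + B + 8C = 55.
Subtracting the first from the second: A + 2C = 12.
Subtracting the second from the third: A + 4C = 22.
Solving: C = 5, A = 2, then B = 9.
So g_k = 2·k + 9 + 5·2^k; at k=10 this is 5149.

5149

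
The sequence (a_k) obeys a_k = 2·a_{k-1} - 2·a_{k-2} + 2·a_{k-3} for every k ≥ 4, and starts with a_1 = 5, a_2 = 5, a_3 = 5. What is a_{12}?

360

a_4 = 10, a_5 = 20, a_6 = 30, a_7 = 40, a_8 = 60, a_9 = 100, a_{10} = 160, a_{11} = 240, a_{12} = 360.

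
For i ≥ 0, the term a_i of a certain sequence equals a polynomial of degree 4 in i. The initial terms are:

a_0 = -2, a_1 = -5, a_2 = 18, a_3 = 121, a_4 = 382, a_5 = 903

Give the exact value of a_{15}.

1st diffs: -3, 23, 103, 261, 521.
2nd diffs: 26, 80, 158, 260.
3rd diffs: 54, 78, 102.
4th diffs: 24, 24 (constant).
Newton forward-difference form: a_i = -2 + (-3)·C(i,1) + 26·C(i,2) + 54·C(i,3) + 24·C(i,4).
At i = 15: i = 15, so a_{15} = -2 - 45 + 2730 + 24570 + 32760 = 60013.

60013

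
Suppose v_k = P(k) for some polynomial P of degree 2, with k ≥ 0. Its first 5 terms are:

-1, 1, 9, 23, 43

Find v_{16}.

751

1st diffs: 2, 8, 14, 20.
2nd diffs: 6, 6, 6 (constant).
Newton forward-difference form: v_k = -1 + 2·C(k,1) + 6·C(k,2).
At k = 16: k = 16, so v_{16} = -1 + 32 + 720 = 751.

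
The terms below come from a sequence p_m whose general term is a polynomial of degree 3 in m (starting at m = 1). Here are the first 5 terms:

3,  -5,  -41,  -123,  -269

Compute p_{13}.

-5901

1st diffs: -8, -36, -82, -146.
2nd diffs: -28, -46, -64.
3rd diffs: -18, -18 (constant).
So p_m = -3m^3 + 4m^2 + m + 1.
Evaluating at m = 13 gives p_{13} = -5901.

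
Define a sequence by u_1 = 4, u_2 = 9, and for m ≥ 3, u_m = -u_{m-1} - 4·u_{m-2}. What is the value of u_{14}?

Compute successive terms:
u_3 = -25  u_4 = -11  u_5 = 111  …  u_{11} = -9  u_{12} = 13781  u_{13} = -13745  u_{14} = -41379.

-41379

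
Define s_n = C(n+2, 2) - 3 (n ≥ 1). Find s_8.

C(10, 2) = 45, so s_8 = 42.

42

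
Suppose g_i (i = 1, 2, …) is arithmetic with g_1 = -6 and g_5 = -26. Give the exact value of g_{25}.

-126

Common difference d = (-26 - (-6)) / (5 - 1) = -5.
g_i = -6 + (i - 1)·(-5).
g_{25} = -6 + 24·(-5) = -126.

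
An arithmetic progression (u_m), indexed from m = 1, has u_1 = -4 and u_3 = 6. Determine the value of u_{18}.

81

Common difference d = (6 - (-4)) / (3 - 1) = 5.
u_m = -4 + (m - 1)·5.
u_{18} = -4 + 17·5 = 81.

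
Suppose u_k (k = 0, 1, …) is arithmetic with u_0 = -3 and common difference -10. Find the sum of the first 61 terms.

-18483

u_k = -3 + (k - 0)·(-10).
u_{60} = -603; S = 61·(-3 + (-603))/2 = -18483.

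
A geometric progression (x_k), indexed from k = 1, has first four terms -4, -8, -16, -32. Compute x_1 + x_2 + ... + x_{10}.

-4092

Common ratio r = 2.
x_k = (-4)·2^(k-1).
S = (-4)·(2^10 - 1)/(2 - 1) = (-4)·(1024 - 1)/(1) = -4092.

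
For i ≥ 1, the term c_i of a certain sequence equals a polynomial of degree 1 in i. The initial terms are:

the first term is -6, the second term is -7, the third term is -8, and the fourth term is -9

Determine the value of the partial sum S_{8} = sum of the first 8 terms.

1st diffs: -1, -1, -1 (constant).
So c_i = -i - 5.
Continuing: -10, -11, -12, -13.
Summing i = 1..8 (8 terms) gives -76.

-76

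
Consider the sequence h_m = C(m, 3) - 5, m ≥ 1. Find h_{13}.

C(13, 3) = 286, so h_{13} = 281.

281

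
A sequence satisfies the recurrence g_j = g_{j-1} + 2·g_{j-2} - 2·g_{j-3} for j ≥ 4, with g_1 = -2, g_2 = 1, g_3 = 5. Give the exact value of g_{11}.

215

Iterate the recurrence:
g_4 = 11, g_5 = 19, g_6 = 31, g_7 = 47, g_8 = 71, g_9 = 103, g_{10} = 151, g_{11} = 215.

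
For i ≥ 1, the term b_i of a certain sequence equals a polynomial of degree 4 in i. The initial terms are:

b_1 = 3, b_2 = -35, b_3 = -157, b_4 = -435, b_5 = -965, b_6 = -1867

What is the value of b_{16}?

1st diffs: -38, -122, -278, -530, -902.
2nd diffs: -84, -156, -252, -372.
3rd diffs: -72, -96, -120.
4th diffs: -24, -24 (constant).
Newton forward-difference form: b_i = 3 + (-38)·C(i-1,1) + (-84)·C(i-1,2) + (-72)·C(i-1,3) + (-24)·C(i-1,4).
At i = 16: i-1 = 15, so b_{16} = 3 - 570 - 8820 - 32760 - 32760 = -74907.

-74907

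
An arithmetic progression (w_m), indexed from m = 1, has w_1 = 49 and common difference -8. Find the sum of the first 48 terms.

w_m = 49 + (m - 1)·(-8).
w_{48} = -327; S = 48·(49 + (-327))/2 = -6672.

-6672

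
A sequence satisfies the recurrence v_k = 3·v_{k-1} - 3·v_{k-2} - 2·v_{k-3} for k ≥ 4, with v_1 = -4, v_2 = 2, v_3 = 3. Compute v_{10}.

-877

v_4 = 11, v_5 = 20, v_6 = 21, v_7 = -19, v_8 = -160, v_9 = -465, v_{10} = -877.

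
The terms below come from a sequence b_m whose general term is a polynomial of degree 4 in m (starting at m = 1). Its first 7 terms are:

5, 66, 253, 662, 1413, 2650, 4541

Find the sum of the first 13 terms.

1st diffs: 61, 187, 409, 751, 1237, 1891.
2nd diffs: 126, 222, 342, 486, 654.
3rd diffs: 96, 120, 144, 168.
4th diffs: 24, 24, 24 (constant).
So b_m = m^4 + 6m^3 + 2m^2 - 2m - 2.
Continuing: …, 7278, 11077, 16178, 22845, …, b_{13} = 42053.
Summing m = 1..13 (13 terms) gives 140387.

140387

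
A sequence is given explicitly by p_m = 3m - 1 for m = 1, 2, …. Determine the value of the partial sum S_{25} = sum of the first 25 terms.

Over m = 1..25: Σm = 325.
Total = (3)·325 + (-1)·25 = 950.

950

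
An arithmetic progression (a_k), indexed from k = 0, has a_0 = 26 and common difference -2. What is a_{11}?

a_k = 26 + (k - 0)·(-2).
a_{11} = 26 + 11·(-2) = 4.

4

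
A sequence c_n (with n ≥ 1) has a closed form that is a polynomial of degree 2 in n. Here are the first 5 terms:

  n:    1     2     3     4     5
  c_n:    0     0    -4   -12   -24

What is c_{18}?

-544

1st diffs: 0, -4, -8, -12.
2nd diffs: -4, -4, -4 (constant).
Newton forward-difference form: c_n = (-4)·C(n-1,2).
At n = 18: n-1 = 17, so c_{18} = -544 = -544.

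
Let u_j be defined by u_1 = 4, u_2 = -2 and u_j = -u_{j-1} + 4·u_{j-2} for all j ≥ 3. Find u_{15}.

u_3 = 18; u_4 = -26; u_5 = 98; …; u_{12} = -62042; u_{13} = 160034; u_{14} = -408202; u_{15} = 1048338.

1048338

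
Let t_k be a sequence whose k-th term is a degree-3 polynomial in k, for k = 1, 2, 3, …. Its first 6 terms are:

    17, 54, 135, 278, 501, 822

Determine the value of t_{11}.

4527

1st diffs: 37, 81, 143, 223, 321.
2nd diffs: 44, 62, 80, 98.
3rd diffs: 18, 18, 18 (constant).
So t_k = 3k^3 + 4k^2 + 4k + 6.
Evaluating at k = 11 gives t_{11} = 4527.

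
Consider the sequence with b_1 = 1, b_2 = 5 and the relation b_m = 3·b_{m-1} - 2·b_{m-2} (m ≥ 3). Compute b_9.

Applying the relation repeatedly:
b_3 = 13, b_4 = 29, b_5 = 61, b_6 = 125, b_7 = 253, b_8 = 509, b_9 = 1021.
(Characteristic roots are 2 and 1.)

1021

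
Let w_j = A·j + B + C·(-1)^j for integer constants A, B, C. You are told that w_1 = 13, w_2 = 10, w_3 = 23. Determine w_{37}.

The three given values yield: A + B - C = 13; 2A + B + C = 10; 3A + B - C = 23.
Subtracting the first from the second: A + 2C = -3.
Subtracting the second from the third: A - 2C = 13.
Solving: C = -4, A = 5, then B = 4.
So w_j = 5·j + 4 + (-4)·(-1)^j; at j=37 this is 193.

193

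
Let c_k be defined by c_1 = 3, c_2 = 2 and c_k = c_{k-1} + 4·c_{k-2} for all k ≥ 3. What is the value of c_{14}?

Iterate the recurrence:
c_3 = 14; c_4 = 22; c_5 = 78; …; c_{11} = 19838; c_{12} = 50326; c_{13} = 129678; c_{14} = 330982.

330982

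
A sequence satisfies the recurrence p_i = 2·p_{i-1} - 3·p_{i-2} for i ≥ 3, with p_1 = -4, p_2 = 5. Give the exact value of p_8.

-55

Compute successive terms:
p_3 = 22  p_4 = 29  p_5 = -8  p_6 = -103  p_7 = -182  p_8 = -55.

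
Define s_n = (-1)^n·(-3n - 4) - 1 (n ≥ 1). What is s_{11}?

(-1)^11 = -1; -3n - 4 at n=11 is -37; so s_{11} = 36.

36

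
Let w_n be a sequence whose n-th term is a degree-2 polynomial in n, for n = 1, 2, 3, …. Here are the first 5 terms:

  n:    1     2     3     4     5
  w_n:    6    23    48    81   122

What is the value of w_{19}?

1st diffs: 17, 25, 33, 41.
2nd diffs: 8, 8, 8 (constant).
Newton forward-difference form: w_n = 6 + 17·C(n-1,1) + 8·C(n-1,2).
At n = 19: n-1 = 18, so w_{19} = 6 + 306 + 1224 = 1536.

1536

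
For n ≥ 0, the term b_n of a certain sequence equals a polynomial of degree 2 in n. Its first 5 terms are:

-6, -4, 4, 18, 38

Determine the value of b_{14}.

1st diffs: 2, 8, 14, 20.
2nd diffs: 6, 6, 6 (constant).
Newton forward-difference form: b_n = -6 + 2·C(n,1) + 6·C(n,2).
At n = 14: n = 14, so b_{14} = -6 + 28 + 546 = 568.

568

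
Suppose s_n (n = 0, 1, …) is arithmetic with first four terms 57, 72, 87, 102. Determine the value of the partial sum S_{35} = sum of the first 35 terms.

Common difference d = 15.
s_n = 57 + (n - 0)·15.
s_{34} = 567; S = 35·(57 + 567)/2 = 10920.

10920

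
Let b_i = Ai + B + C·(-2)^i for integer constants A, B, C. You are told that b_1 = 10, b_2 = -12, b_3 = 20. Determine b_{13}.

At i = 1, 2, 3: A + B - 2C = 10; 2A + B + 4C = -12; 3A + B - 8C = 20.
Subtracting the first from the second: A + 6C = -22.
Subtracting the second from the third: A - 12C = 32.
Solving: C = -3, A = -4, then B = 8.
So b_i = -4·i + 8 + (-3)·(-2)^i; at i=13 this is 24532.

24532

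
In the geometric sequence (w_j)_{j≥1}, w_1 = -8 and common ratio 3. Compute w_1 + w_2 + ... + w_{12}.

-2125760

w_j = (-8)·3^(j-1).
S = (-8)·(3^12 - 1)/(3 - 1) = (-8)·(531441 - 1)/(2) = -2125760.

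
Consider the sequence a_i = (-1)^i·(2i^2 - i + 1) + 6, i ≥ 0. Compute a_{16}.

(-1)^16 = 1; 2i^2 - i + 1 at i=16 is 497; so a_{16} = 503.

503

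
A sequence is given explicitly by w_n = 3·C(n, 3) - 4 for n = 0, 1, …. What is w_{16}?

1676

C(16, 3) = 560, so w_{16} = 1676.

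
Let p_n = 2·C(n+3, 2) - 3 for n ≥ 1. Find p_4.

39

C(7, 2) = 21, so p_4 = 39.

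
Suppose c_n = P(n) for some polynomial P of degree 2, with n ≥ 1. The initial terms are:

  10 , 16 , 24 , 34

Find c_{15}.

1st diffs: 6, 8, 10.
2nd diffs: 2, 2 (constant).
Newton forward-difference form: c_n = 10 + 6·C(n-1,1) + 2·C(n-1,2).
At n = 15: n-1 = 14, so c_{15} = 10 + 84 + 182 = 276.

276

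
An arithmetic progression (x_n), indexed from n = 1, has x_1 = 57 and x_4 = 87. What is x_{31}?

357

Common difference d = (87 - 57) / (4 - 1) = 10.
x_n = 57 + (n - 1)·10.
x_{31} = 57 + 30·10 = 357.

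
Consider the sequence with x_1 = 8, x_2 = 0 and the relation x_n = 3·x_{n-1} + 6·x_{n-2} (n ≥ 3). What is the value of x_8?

58320

Applying the relation repeatedly:
x_3 = 48; x_4 = 144; x_5 = 720; x_6 = 3024; x_7 = 13392; x_8 = 58320.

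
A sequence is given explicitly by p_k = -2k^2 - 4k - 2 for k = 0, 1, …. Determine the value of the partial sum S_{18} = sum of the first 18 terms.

Over k = 0..17: Σk = 153, Σk² = 1785.
Total = (-2)·1785 + (-4)·153 + (-2)·18 = -4218.

-4218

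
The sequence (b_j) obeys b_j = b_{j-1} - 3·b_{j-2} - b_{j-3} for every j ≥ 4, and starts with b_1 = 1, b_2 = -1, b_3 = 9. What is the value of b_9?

289

Iterate the recurrence:
b_4 = 11; b_5 = -15; b_6 = -57; b_7 = -23; b_8 = 163; b_9 = 289.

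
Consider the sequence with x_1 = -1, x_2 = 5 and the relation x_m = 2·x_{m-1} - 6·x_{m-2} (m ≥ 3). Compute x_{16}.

-1822336

Iterate the recurrence:
x_3 = 16, x_4 = 2, x_5 = -92, …, x_{13} = 102976, x_{14} = 293312, x_{15} = -31232, x_{16} = -1822336.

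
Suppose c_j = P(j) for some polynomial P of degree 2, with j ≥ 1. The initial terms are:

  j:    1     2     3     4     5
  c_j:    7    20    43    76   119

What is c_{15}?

1st diffs: 13, 23, 33, 43.
2nd diffs: 10, 10, 10 (constant).
So c_j = 5j^2 - 2j + 4.
Evaluating at j = 15 gives c_{15} = 1099.

1099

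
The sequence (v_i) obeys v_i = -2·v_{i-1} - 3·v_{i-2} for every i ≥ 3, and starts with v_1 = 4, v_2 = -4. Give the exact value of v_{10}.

Applying the relation repeatedly:
v_3 = -4;  v_4 = 20;  v_5 = -28;  v_6 = -4;  v_7 = 92;  v_8 = -172;  v_9 = 68;  v_{10} = 380.

380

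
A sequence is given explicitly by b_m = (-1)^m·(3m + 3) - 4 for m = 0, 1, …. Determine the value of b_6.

17

(-1)^6 = 1; 3m + 3 at m=6 is 21; so b_6 = 17.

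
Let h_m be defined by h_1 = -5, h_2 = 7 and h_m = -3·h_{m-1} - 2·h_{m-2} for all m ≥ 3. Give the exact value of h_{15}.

-32771

Step forward from the initial values:
h_3 = -11;  h_4 = 19;  h_5 = -35;  …;  h_{12} = 4099;  h_{13} = -8195;  h_{14} = 16387;  h_{15} = -32771.
(Characteristic roots are -1 and -2.)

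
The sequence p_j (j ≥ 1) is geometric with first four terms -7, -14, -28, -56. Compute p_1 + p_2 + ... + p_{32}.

Common ratio r = 2.
p_j = (-7)·2^(j-1).
S = (-7)·(2^32 - 1)/(2 - 1) = (-7)·(4294967296 - 1)/(1) = -30064771065.

-30064771065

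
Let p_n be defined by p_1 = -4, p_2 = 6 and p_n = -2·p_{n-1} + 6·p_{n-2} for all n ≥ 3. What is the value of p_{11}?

-986688

Compute successive terms:
p_3 = -36  p_4 = 108  p_5 = -432  p_6 = 1512  p_7 = -5616  p_8 = 20304  p_9 = -74304  p_{10} = 270432  p_{11} = -986688.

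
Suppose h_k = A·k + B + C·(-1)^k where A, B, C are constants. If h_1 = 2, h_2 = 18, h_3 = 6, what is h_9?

18

Plug in k = 1, 2, 3: A + B - C = 2; 2A + B + C = 18; 3A + B - C = 6.
Subtracting the first from the second: A + 2C = 16.
Subtracting the second from the third: A - 2C = -12.
Solving: C = 7, A = 2, then B = 7.
So h_k = 2·k + 7 + 7·(-1)^k; at k=9 this is 18.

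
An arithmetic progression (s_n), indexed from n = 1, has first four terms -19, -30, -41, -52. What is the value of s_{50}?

Common difference d = -11.
s_n = -19 + (n - 1)·(-11).
s_{50} = -19 + 49·(-11) = -558.

-558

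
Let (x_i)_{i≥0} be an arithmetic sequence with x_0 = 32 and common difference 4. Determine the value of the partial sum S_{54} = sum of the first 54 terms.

7452

x_i = 32 + (i - 0)·4.
x_{53} = 244; S = 54·(32 + 244)/2 = 7452.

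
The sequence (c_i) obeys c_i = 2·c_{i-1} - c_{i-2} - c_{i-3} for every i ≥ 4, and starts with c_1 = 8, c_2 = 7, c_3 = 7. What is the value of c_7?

Iterate the recurrence:
c_4 = -1, c_5 = -16, c_6 = -38, c_7 = -59.

-59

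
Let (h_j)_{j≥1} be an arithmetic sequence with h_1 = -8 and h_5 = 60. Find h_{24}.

Common difference d = (60 - (-8)) / (5 - 1) = 17.
h_j = -8 + (j - 1)·17.
h_{24} = -8 + 23·17 = 383.

383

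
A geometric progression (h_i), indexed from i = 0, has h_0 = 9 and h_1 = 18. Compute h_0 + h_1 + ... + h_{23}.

150994935

Common ratio r = 2.
h_i = 9·2^(i-0).
S = 9·(2^24 - 1)/(2 - 1) = 9·(16777216 - 1)/(1) = 150994935.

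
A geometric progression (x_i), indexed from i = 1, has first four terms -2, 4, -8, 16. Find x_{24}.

16777216

Common ratio r = -2.
x_i = (-2)·(-2)^(i-1).
x_{24} = (-2)·(-2)^23 = 16777216.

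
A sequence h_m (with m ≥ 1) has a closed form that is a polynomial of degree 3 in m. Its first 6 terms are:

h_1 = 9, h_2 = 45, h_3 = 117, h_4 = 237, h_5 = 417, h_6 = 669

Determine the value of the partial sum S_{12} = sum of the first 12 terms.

1st diffs: 36, 72, 120, 180, 252.
2nd diffs: 36, 48, 60, 72.
3rd diffs: 12, 12, 12 (constant).
Newton forward-difference form: h_m = 9 + 36·C(m-1,1) + 36·C(m-1,2) + 12·C(m-1,3).
Continuing: …, 1005, 1437, 1977, 2637, …, h_{12} = 4365.
Summing m = 1..12 (12 terms) gives 16344.

16344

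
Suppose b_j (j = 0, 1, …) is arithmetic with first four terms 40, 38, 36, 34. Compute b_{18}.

Common difference d = -2.
b_j = 40 + (j - 0)·(-2).
b_{18} = 40 + 18·(-2) = 4.

4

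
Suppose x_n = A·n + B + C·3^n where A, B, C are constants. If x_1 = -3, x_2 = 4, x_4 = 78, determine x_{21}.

The three given values yield: A + B + 3C = -3; 2A + B + 9C = 4; 4A + B + 81C = 78.
Subtracting the first from the second: A + 6C = 7.
Subtracting the second from the third: 2A + 72C = 74.
Solving: C = 1, A = 1, then B = -7.
So x_n = 1·n + (-7) + 1·3^n; at n=21 this is 10460353217.

10460353217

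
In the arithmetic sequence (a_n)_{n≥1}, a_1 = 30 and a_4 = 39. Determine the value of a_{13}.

66

Common difference d = (39 - 30) / (4 - 1) = 3.
a_n = 30 + (n - 1)·3.
a_{13} = 30 + 12·3 = 66.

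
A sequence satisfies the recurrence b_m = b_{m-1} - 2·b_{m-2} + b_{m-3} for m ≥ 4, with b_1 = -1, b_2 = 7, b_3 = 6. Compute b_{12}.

62

Compute successive terms:
b_4 = -9;  b_5 = -14;  b_6 = 10;  b_7 = 29;  b_8 = -5;  b_9 = -53;  b_{10} = -14;  b_{11} = 87;  b_{12} = 62.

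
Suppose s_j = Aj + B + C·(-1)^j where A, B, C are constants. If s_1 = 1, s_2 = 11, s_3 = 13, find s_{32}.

Plug in j = 1, 2, 3: A + B - C = 1; 2A + B + C = 11; 3A + B - C = 13.
Subtracting the first from the second: A + 2C = 10.
Subtracting the second from the third: A - 2C = 2.
Solving: C = 2, A = 6, then B = -3.
Hence s_{32} = 6·32 + (-3) + 2·1 = 191.

191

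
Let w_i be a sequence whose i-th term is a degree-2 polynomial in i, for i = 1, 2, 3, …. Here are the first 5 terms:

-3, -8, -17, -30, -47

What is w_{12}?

-278

1st diffs: -5, -9, -13, -17.
2nd diffs: -4, -4, -4 (constant).
So w_i = -2i^2 + i - 2.
Evaluating at i = 12 gives w_{12} = -278.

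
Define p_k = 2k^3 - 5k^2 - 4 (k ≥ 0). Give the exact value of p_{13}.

p_{13} = 2·13^3 - 5·13^2 - 4 = 3545.

3545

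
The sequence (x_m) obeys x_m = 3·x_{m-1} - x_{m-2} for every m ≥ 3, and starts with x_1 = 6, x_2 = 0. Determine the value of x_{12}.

-40590

x_3 = -6, x_4 = -18, x_5 = -48, x_6 = -126, x_7 = -330, x_8 = -864, x_9 = -2262, x_{10} = -5922, x_{11} = -15504, x_{12} = -40590.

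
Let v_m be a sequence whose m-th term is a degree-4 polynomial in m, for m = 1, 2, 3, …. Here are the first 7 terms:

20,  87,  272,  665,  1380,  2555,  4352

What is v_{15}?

1st diffs: 67, 185, 393, 715, 1175, 1797.
2nd diffs: 118, 208, 322, 460, 622.
3rd diffs: 90, 114, 138, 162.
4th diffs: 24, 24, 24 (constant).
So v_m = m^4 + 5m^3 + 4m^2 + 5m + 5.
Evaluating at m = 15 gives v_{15} = 68480.

68480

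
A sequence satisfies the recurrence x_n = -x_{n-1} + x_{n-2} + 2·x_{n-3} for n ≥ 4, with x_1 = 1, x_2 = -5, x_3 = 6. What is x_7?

-11

x_4 = -9; x_5 = 5; x_6 = -2; x_7 = -11.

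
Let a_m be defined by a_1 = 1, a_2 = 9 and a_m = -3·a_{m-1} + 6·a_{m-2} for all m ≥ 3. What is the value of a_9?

Compute successive terms:
a_3 = -21  a_4 = 117  a_5 = -477  a_6 = 2133  a_7 = -9261  a_8 = 40581  a_9 = -177309.

-177309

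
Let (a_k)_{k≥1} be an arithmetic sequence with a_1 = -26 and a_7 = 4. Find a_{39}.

Common difference d = (4 - (-26)) / (7 - 1) = 5.
a_k = -26 + (k - 1)·5.
a_{39} = -26 + 38·5 = 164.

164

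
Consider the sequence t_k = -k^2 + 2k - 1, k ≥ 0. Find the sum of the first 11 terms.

Over k = 0..10: Σk = 55, Σk² = 385.
Total = (-1)·385 + (2)·55 + (-1)·11 = -286.

-286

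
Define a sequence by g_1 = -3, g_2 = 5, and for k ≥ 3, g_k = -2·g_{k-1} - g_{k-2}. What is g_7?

-15

Compute successive terms:
g_3 = -7; g_4 = 9; g_5 = -11; g_6 = 13; g_7 = -15.
(Characteristic roots are -1 and -1.)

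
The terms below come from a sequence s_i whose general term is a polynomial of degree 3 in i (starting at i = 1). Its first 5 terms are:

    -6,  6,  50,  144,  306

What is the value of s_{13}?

1st diffs: 12, 44, 94, 162.
2nd diffs: 32, 50, 68.
3rd diffs: 18, 18 (constant).
Newton forward-difference form: s_i = -6 + 12·C(i-1,1) + 32·C(i-1,2) + 18·C(i-1,3).
At i = 13: i-1 = 12, so s_{13} = -6 + 144 + 2112 + 3960 = 6210.

6210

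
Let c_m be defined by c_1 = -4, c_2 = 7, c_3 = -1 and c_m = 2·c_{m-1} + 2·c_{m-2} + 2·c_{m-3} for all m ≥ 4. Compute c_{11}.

10208

Step forward from the initial values:
c_4 = 4;  c_5 = 20;  c_6 = 46;  c_7 = 140;  c_8 = 412;  c_9 = 1196;  c_{10} = 3496;  c_{11} = 10208.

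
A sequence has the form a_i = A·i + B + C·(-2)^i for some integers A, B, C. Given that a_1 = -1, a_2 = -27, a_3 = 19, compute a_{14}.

Plug in i = 1, 2, 3: A + B - 2C = -1; 2A + B + 4C = -27; 3A + B - 8C = 19.
Subtracting the first from the second: A + 6C = -26.
Subtracting the second from the third: A - 12C = 46.
Solving: C = -4, A = -2, then B = -7.
Hence a_{14} = -2·14 + (-7) + (-4)·16384 = -65571.

-65571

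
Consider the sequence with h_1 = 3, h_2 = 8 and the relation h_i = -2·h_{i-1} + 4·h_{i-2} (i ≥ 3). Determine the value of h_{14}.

4096000

Step forward from the initial values:
h_3 = -4; h_4 = 40; h_5 = -96; …; h_{11} = -120832; h_{12} = 391168; h_{13} = -1265664; h_{14} = 4096000.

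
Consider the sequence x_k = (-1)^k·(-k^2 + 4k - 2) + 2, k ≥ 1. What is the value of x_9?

(-1)^9 = -1; -k^2 + 4k - 2 at k=9 is -47; so x_9 = 49.

49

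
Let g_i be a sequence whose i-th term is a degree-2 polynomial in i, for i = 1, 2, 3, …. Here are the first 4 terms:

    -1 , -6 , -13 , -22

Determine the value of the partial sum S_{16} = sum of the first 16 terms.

1st diffs: -5, -7, -9.
2nd diffs: -2, -2 (constant).
Newton forward-difference form: g_i = -1 + (-5)·C(i-1,1) + (-2)·C(i-1,2).
Continuing: …, -33, -46, -61, -78, …, g_{16} = -286.
Summing i = 1..16 (16 terms) gives -1736.

-1736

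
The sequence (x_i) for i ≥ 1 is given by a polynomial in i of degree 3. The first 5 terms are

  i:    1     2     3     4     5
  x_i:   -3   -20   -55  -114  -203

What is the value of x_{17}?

-5795

1st diffs: -17, -35, -59, -89.
2nd diffs: -18, -24, -30.
3rd diffs: -6, -6 (constant).
Newton forward-difference form: x_i = -3 + (-17)·C(i-1,1) + (-18)·C(i-1,2) + (-6)·C(i-1,3).
At i = 17: i-1 = 16, so x_{17} = -3 - 272 - 2160 - 3360 = -5795.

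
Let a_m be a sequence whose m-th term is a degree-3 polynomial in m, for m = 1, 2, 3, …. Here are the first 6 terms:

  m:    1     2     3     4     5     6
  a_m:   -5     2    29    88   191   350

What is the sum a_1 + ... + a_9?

3399

1st diffs: 7, 27, 59, 103, 159.
2nd diffs: 20, 32, 44, 56.
3rd diffs: 12, 12, 12 (constant).
So a_m = 2m^3 - 2m^2 - m - 4.
Continuing: 577, 884, 1283.
Summing m = 1..9 (9 terms) gives 3399.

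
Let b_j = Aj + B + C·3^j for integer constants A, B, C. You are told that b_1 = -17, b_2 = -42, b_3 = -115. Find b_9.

Plug in j = 1, 2, 3: A + B + 3C = -17; 2A + B + 9C = -42; 3A + B + 27C = -115.
Subtracting the first from the second: A + 6C = -25.
Subtracting the second from the third: A + 18C = -73.
Solving: C = -4, A = -1, then B = -4.
Therefore b_9 = -9 + (-4) + (-4)·19683 = -78745.

-78745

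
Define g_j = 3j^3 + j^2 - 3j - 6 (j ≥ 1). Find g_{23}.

g_{23} = 3·23^3 + 1·23^2 - 3·23 - 6 = 36955.

36955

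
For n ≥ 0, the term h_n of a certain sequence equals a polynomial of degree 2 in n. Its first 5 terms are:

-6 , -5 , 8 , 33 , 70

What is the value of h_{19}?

1st diffs: 1, 13, 25, 37.
2nd diffs: 12, 12, 12 (constant).
Newton forward-difference form: h_n = -6 + 1·C(n,1) + 12·C(n,2).
At n = 19: n = 19, so h_{19} = -6 + 19 + 2052 = 2065.

2065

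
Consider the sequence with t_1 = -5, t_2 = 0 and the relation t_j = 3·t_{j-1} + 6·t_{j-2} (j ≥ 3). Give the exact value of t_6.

Compute successive terms:
t_3 = -30;  t_4 = -90;  t_5 = -450;  t_6 = -1890.

-1890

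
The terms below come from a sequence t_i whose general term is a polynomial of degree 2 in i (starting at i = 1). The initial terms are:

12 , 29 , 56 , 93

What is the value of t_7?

264

1st diffs: 17, 27, 37.
2nd diffs: 10, 10 (constant).
Newton forward-difference form: t_i = 12 + 17·C(i-1,1) + 10·C(i-1,2).
At i = 7: i-1 = 6, so t_7 = 12 + 102 + 150 = 264.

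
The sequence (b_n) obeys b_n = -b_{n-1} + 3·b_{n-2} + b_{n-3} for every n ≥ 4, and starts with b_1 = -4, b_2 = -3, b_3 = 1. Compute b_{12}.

-4810

Applying the relation repeatedly:
b_4 = -14  b_5 = 14  b_6 = -55  b_7 = 83  b_8 = -234  b_9 = 428  b_{10} = -1047  b_{11} = 2097  b_{12} = -4810.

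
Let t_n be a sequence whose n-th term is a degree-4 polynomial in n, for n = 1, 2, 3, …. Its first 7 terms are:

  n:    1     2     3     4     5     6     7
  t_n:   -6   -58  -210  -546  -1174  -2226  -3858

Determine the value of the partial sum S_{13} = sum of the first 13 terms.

-123682

1st diffs: -52, -152, -336, -628, -1052, -1632.
2nd diffs: -100, -184, -292, -424, -580.
3rd diffs: -84, -108, -132, -156.
4th diffs: -24, -24, -24 (constant).
So t_n = -n^4 - 4n^3 - n^2 - 6n + 6.
Continuing: …, -6250, -9606, -14154, -20146, …, t_{13} = -37590.
Summing n = 1..13 (13 terms) gives -123682.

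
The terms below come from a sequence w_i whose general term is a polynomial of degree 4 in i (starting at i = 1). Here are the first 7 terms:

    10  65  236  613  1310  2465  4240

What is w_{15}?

1st diffs: 55, 171, 377, 697, 1155, 1775.
2nd diffs: 116, 206, 320, 458, 620.
3rd diffs: 90, 114, 138, 162.
4th diffs: 24, 24, 24 (constant).
So w_i = i^4 + 5i^3 + 3i^2 - 4i + 5.
Evaluating at i = 15 gives w_{15} = 68120.

68120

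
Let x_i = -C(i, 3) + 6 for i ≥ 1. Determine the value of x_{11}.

-159

C(11, 3) = 165, so x_{11} = -159.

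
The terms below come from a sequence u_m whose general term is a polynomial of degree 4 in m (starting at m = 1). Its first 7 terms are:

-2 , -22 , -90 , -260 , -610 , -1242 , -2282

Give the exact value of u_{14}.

1st diffs: -20, -68, -170, -350, -632, -1040.
2nd diffs: -48, -102, -180, -282, -408.
3rd diffs: -54, -78, -102, -126.
4th diffs: -24, -24, -24 (constant).
Newton forward-difference form: u_m = -2 + (-20)·C(m-1,1) + (-48)·C(m-1,2) + (-54)·C(m-1,3) + (-24)·C(m-1,4).
At m = 14: m-1 = 13, so u_{14} = -2 - 260 - 3744 - 15444 - 17160 = -36610.

-36610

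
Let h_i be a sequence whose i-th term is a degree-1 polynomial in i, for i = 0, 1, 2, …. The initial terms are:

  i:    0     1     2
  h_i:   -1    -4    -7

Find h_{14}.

1st diffs: -3, -3 (constant).
So h_i = -3i - 1.
Evaluating at i = 14 gives h_{14} = -43.

-43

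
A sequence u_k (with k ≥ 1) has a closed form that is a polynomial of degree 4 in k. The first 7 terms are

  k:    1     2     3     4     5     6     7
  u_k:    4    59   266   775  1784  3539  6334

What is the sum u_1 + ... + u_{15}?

423889

1st diffs: 55, 207, 509, 1009, 1755, 2795.
2nd diffs: 152, 302, 500, 746, 1040.
3rd diffs: 150, 198, 246, 294.
4th diffs: 48, 48, 48 (constant).
Newton forward-difference form: u_k = 4 + 55·C(k-1,1) + 152·C(k-1,2) + 150·C(k-1,3) + 48·C(k-1,4).
Continuing: …, 10511, 16460, 24619, 35474, …, u_{15} = 117254.
Summing k = 1..15 (15 terms) gives 423889.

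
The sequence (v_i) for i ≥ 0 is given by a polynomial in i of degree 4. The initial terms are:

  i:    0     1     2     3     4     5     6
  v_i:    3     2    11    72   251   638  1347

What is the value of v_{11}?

1st diffs: -1, 9, 61, 179, 387, 709.
2nd diffs: 10, 52, 118, 208, 322.
3rd diffs: 42, 66, 90, 114.
4th diffs: 24, 24, 24 (constant).
Newton forward-difference form: v_i = 3 + (-1)·C(i,1) + 10·C(i,2) + 42·C(i,3) + 24·C(i,4).
At i = 11: i = 11, so v_{11} = 3 - 11 + 550 + 6930 + 7920 = 15392.

15392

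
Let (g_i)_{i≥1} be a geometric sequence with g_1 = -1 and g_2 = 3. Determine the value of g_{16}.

14348907

Common ratio r = -3.
g_i = (-1)·(-3)^(i-1).
g_{16} = (-1)·(-3)^15 = 14348907.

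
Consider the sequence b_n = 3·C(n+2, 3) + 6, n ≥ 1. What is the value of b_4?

C(6, 3) = 20, so b_4 = 66.

66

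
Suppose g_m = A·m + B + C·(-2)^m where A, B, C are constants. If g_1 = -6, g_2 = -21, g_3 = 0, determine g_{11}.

4056

Write the equations: A + B - 2C = -6; 2A + B + 4C = -21; 3A + B - 8C = 0.
Subtracting the first from the second: A + 6C = -15.
Subtracting the second from the third: A - 12C = 21.
Solving: C = -2, A = -3, then B = -7.
Hence g_{11} = -3·11 + (-7) + (-2)·(-2048) = 4056.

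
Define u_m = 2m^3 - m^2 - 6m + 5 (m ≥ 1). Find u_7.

600

u_7 = 2·7^3 - 1·7^2 - 6·7 + 5 = 600.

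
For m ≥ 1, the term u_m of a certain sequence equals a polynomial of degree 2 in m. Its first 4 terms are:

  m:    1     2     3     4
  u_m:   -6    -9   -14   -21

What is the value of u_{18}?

1st diffs: -3, -5, -7.
2nd diffs: -2, -2 (constant).
So u_m = -m^2 - 5.
Evaluating at m = 18 gives u_{18} = -329.

-329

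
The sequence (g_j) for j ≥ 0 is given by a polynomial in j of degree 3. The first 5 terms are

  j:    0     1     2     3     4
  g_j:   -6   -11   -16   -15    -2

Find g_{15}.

1st diffs: -5, -5, 1, 13.
2nd diffs: 0, 6, 12.
3rd diffs: 6, 6 (constant).
So g_j = j^3 - 3j^2 - 3j - 6.
Evaluating at j = 15 gives g_{15} = 2649.

2649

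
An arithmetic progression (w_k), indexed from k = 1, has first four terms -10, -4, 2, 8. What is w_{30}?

Common difference d = 6.
w_k = -10 + (k - 1)·6.
w_{30} = -10 + 29·6 = 164.

164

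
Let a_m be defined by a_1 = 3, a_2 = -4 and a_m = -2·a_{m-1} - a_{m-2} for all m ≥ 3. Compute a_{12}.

a_3 = 5; a_4 = -6; a_5 = 7; a_6 = -8; a_7 = 9; a_8 = -10; a_9 = 11; a_{10} = -12; a_{11} = 13; a_{12} = -14.
(Characteristic roots are -1 and -1.)

-14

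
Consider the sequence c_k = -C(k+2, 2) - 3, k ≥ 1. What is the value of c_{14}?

C(16, 2) = 120, so c_{14} = -123.

-123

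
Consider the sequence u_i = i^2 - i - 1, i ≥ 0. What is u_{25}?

u_{25} = 1·25^2 - 1·25 - 1 = 599.

599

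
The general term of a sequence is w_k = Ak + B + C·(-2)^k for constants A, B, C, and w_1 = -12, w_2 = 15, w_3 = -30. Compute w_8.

1041

Write the equations: A + B - 2C = -12; 2A + B + 4C = 15; 3A + B - 8C = -30.
Subtracting the first from the second: A + 6C = 27.
Subtracting the second from the third: A - 12C = -45.
Solving: C = 4, A = 3, then B = -7.
So w_k = 3·k + (-7) + 4·(-2)^k; at k=8 this is 1041.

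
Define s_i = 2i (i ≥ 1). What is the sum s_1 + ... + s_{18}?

342

Over i = 1..18: Σi = 171.
Total = (2)·171 = 342.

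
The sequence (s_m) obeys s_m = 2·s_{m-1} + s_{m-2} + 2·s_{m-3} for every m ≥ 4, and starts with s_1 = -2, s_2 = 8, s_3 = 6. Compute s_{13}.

Iterate the recurrence:
s_4 = 16; s_5 = 54; s_6 = 136; s_7 = 358; s_8 = 960; s_9 = 2550; s_{10} = 6776; s_{11} = 18022; s_{12} = 47920; s_{13} = 127414.

127414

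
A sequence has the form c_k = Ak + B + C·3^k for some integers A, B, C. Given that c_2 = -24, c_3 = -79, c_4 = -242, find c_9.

Write the equations: 2A + B + 9C = -24; 3A + B + 27C = -79; 4A + B + 81C = -242.
Subtracting the first from the second: A + 18C = -55.
Subtracting the second from the third: A + 54C = -163.
Solving: C = -3, A = -1, then B = 5.
Therefore c_9 = -9 + 5 + (-3)·19683 = -59053.

-59053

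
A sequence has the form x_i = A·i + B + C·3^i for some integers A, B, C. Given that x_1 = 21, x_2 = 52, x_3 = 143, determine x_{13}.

At i = 1, 2, 3: A + B + 3C = 21; 2A + B + 9C = 52; 3A + B + 27C = 143.
Subtracting the first from the second: A + 6C = 31.
Subtracting the second from the third: A + 18C = 91.
Solving: C = 5, A = 1, then B = 5.
Hence x_{13} = 1·13 + 5 + 5·1594323 = 7971633.

7971633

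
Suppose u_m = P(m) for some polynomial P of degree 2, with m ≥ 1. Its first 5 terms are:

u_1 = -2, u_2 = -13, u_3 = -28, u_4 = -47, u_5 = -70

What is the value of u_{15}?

1st diffs: -11, -15, -19, -23.
2nd diffs: -4, -4, -4 (constant).
Newton forward-difference form: u_m = -2 + (-11)·C(m-1,1) + (-4)·C(m-1,2).
At m = 15: m-1 = 14, so u_{15} = -2 - 154 - 364 = -520.

-520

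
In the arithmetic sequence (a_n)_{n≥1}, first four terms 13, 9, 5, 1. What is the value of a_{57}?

-211

Common difference d = -4.
a_n = 13 + (n - 1)·(-4).
a_{57} = 13 + 56·(-4) = -211.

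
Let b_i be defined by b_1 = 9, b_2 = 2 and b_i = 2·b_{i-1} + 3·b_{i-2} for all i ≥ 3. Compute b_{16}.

39459488

Compute successive terms:
b_3 = 31;  b_4 = 68;  b_5 = 229;  …;  b_{13} = 1461469;  b_{14} = 4384382;  b_{15} = 13153171;  b_{16} = 39459488.
(Characteristic roots are 3 and -1.)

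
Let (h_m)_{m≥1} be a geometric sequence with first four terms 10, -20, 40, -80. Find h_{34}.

Common ratio r = -2.
h_m = 10·(-2)^(m-1).
h_{34} = 10·(-2)^33 = -85899345920.

-85899345920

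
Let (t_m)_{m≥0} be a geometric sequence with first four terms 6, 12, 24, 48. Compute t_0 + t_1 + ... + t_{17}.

1572858

Common ratio r = 2.
t_m = 6·2^(m-0).
S = 6·(2^18 - 1)/(2 - 1) = 6·(262144 - 1)/(1) = 1572858.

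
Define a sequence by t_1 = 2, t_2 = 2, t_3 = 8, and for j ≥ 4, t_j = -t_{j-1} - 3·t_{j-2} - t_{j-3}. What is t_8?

-136

Iterate the recurrence:
t_4 = -16, t_5 = -10, t_6 = 50, t_7 = -4, t_8 = -136.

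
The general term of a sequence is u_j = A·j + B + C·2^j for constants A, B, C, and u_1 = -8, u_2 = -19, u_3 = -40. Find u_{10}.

-5127

The three given values yield: A + B + 2C = -8; 2A + B + 4C = -19; 3A + B + 8C = -40.
Subtracting the first from the second: A + 2C = -11.
Subtracting the second from the third: A + 4C = -21.
Solving: C = -5, A = -1, then B = 3.
So u_j = -1·j + 3 + (-5)·2^j; at j=10 this is -5127.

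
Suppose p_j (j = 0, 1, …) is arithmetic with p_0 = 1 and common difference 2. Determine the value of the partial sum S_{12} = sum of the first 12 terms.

p_j = 1 + (j - 0)·2.
p_{11} = 23; S = 12·(1 + 23)/2 = 144.

144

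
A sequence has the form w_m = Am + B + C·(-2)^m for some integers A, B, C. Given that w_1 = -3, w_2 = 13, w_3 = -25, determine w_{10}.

Plug in m = 1, 2, 3: A + B - 2C = -3; 2A + B + 4C = 13; 3A + B - 8C = -25.
Subtracting the first from the second: A + 6C = 16.
Subtracting the second from the third: A - 12C = -38.
Solving: C = 3, A = -2, then B = 5.
So w_m = -2·m + 5 + 3·(-2)^m; at m=10 this is 3057.

3057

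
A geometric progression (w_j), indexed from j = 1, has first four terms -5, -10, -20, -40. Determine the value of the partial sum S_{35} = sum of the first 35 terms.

-171798691835

Common ratio r = 2.
w_j = (-5)·2^(j-1).
S = (-5)·(2^35 - 1)/(2 - 1) = (-5)·(34359738368 - 1)/(1) = -171798691835.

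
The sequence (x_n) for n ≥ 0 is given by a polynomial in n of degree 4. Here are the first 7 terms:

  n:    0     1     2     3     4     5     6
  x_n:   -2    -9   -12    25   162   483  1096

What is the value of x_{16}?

64206

1st diffs: -7, -3, 37, 137, 321, 613.
2nd diffs: 4, 40, 100, 184, 292.
3rd diffs: 36, 60, 84, 108.
4th diffs: 24, 24, 24 (constant).
Newton forward-difference form: x_n = -2 + (-7)·C(n,1) + 4·C(n,2) + 36·C(n,3) + 24·C(n,4).
At n = 16: n = 16, so x_{16} = -2 - 112 + 480 + 20160 + 43680 = 64206.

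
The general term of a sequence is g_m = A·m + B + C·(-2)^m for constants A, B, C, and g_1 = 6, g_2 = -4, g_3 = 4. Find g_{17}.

131012

Plug in m = 1, 2, 3: A + B - 2C = 6; 2A + B + 4C = -4; 3A + B - 8C = 4.
Subtracting the first from the second: A + 6C = -10.
Subtracting the second from the third: A - 12C = 8.
Solving: C = -1, A = -4, then B = 8.
So g_m = -4·m + 8 + (-1)·(-2)^m; at m=17 this is 131012.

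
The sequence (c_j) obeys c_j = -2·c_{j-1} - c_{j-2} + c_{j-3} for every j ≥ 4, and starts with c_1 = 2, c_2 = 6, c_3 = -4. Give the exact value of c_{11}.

c_4 = 4; c_5 = 2; c_6 = -12; c_7 = 26; c_8 = -38; c_9 = 38; c_{10} = -12; c_{11} = -52.

-52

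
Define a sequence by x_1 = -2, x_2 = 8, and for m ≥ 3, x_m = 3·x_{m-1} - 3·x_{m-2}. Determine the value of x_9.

-810

x_3 = 30;  x_4 = 66;  x_5 = 108;  x_6 = 126;  x_7 = 54;  x_8 = -216;  x_9 = -810.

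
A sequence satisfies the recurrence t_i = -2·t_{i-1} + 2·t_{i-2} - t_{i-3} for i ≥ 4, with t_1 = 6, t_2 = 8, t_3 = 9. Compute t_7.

t_4 = -8, t_5 = 26, t_6 = -77, t_7 = 214.

214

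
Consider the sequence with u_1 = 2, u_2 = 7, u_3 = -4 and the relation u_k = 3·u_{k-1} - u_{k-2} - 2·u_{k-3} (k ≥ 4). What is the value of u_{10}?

Step forward from the initial values:
u_4 = -23  u_5 = -79  u_6 = -206  u_7 = -493  u_8 = -1115  u_9 = -2440  u_{10} = -5219.

-5219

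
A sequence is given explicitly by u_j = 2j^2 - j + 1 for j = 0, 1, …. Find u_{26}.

1327

u_{26} = 2·26^2 - 1·26 + 1 = 1327.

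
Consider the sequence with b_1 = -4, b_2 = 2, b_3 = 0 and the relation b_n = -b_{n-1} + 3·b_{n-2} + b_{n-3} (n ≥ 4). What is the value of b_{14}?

1790

Step forward from the initial values:
b_4 = 2;  b_5 = 0;  b_6 = 6;  …;  b_{11} = -152;  b_{12} = 394;  b_{13} = -760;  b_{14} = 1790.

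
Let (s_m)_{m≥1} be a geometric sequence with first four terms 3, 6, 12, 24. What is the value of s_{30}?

Common ratio r = 2.
s_m = 3·2^(m-1).
s_{30} = 3·2^29 = 1610612736.

1610612736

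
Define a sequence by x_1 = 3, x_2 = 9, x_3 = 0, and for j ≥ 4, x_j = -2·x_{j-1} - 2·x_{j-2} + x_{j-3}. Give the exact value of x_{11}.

x_4 = -15;  x_5 = 39;  x_6 = -48;  x_7 = 3;  x_8 = 129;  x_9 = -312;  x_{10} = 369;  x_{11} = 15.

15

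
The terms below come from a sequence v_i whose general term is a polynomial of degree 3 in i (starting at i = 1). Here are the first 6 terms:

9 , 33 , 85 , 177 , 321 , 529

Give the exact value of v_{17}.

1st diffs: 24, 52, 92, 144, 208.
2nd diffs: 28, 40, 52, 64.
3rd diffs: 12, 12, 12 (constant).
Newton forward-difference form: v_i = 9 + 24·C(i-1,1) + 28·C(i-1,2) + 12·C(i-1,3).
At i = 17: i-1 = 16, so v_{17} = 9 + 384 + 3360 + 6720 = 10473.

10473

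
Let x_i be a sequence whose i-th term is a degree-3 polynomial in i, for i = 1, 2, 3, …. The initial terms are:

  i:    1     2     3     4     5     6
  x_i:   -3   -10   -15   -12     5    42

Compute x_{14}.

1778

1st diffs: -7, -5, 3, 17, 37.
2nd diffs: 2, 8, 14, 20.
3rd diffs: 6, 6, 6 (constant).
Newton forward-difference form: x_i = -3 + (-7)·C(i-1,1) + 2·C(i-1,2) + 6·C(i-1,3).
At i = 14: i-1 = 13, so x_{14} = -3 - 91 + 156 + 1716 = 1778.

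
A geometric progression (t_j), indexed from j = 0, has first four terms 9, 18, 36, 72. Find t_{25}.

301989888

Common ratio r = 2.
t_j = 9·2^(j-0).
t_{25} = 9·2^25 = 301989888.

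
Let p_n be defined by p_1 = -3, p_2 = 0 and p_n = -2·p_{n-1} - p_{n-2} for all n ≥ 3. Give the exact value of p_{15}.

Compute successive terms:
p_3 = 3  p_4 = -6  p_5 = 9  …  p_{12} = -30  p_{13} = 33  p_{14} = -36  p_{15} = 39.
(Characteristic roots are -1 and -1.)

39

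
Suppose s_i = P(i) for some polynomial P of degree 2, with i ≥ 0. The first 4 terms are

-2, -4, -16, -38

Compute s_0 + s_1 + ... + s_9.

-1310

1st diffs: -2, -12, -22.
2nd diffs: -10, -10 (constant).
Newton forward-difference form: s_i = -2 + (-2)·C(i,1) + (-10)·C(i,2).
Continuing: …, -70, -112, -164, -226, …, s_9 = -380.
Summing i = 0..9 (10 terms) gives -1310.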